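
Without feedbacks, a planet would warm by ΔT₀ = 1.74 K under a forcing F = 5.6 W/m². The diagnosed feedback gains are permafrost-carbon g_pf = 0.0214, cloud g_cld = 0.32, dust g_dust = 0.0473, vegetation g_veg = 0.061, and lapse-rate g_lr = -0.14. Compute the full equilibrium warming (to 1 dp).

2.5 K

Total gain g = 0.0214 + 0.32 + 0.0473 + 0.061 − 0.14 = 0.3097.
Amplification A = 1/(1 − 0.3097) = 1.449.
ΔT = 1.74 × 1.449 = 2.5 K.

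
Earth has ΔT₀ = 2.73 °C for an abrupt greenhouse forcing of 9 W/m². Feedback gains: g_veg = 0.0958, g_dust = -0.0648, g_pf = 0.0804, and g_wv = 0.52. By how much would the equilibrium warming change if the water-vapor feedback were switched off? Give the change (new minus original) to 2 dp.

-4.33 °C

Original: g = 0.6314, ΔT = 2.73/(1−0.6314) = 7.4064 °C.
Without water-vapor: g' = 0.1114, ΔT' = 2.73/(1−0.1114) = 3.0722 °C.
Change = 3.0722 − 7.4064 = -4.33 °C.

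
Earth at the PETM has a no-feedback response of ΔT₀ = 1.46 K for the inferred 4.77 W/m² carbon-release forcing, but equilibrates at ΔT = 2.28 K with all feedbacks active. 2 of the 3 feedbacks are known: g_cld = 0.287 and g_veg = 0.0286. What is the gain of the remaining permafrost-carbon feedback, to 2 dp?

0.04

Amplification A = ΔT/ΔT₀ = 2.28/1.46 = 1.562.
Total gain g = 1 − 1/A = 1 − 1/1.562 = 0.3598.
Known gains sum to 0.287 + 0.0286 = 0.3156.
g_pf = 0.3598 − 0.3156 = 0.04.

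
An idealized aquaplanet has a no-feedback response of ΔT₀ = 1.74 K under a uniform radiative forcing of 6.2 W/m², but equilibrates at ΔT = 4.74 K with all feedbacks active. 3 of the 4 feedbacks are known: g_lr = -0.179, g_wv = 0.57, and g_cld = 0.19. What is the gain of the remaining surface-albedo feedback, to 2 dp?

Amplification A = ΔT/ΔT₀ = 4.74/1.74 = 2.724.
Total gain g = 1 − 1/A = 1 − 1/2.724 = 0.6329.
Known gains sum to -0.179 + 0.57 + 0.19 = 0.581.
g_alb = 0.6329 − 0.581 = 0.05.

0.05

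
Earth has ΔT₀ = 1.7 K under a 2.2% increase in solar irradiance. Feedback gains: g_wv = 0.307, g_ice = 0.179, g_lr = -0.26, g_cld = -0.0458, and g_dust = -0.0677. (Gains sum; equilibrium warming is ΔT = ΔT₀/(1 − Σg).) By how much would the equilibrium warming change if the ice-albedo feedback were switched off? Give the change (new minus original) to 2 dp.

-0.32 K

Original: g = 0.1125, ΔT = 1.7/(1−0.1125) = 1.9155 K.
Without ice-albedo: g' = -0.0665, ΔT' = 1.7/(1+0.0665) = 1.5940 K.
Change = 1.5940 − 1.9155 = -0.32 K.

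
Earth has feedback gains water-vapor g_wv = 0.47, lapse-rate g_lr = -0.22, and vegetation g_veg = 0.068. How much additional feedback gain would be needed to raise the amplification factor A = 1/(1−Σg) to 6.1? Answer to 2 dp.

0.52

Current total gain = 0.318.
Target gain for A = 6.1: g* = 1 − 1/6.1 = 0.8361.
Additional gain needed = 0.8361 − 0.318 = 0.52.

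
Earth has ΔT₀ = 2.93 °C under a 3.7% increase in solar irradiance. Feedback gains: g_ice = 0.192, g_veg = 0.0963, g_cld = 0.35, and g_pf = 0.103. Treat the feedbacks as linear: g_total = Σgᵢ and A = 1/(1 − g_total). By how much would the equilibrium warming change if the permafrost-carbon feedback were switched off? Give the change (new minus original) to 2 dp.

Original: g = 0.7413, ΔT = 2.93/(1−0.7413) = 11.3259 °C.
Without permafrost-carbon: g' = 0.6383, ΔT' = 2.93/(1−0.6383) = 8.1006 °C.
Change = 8.1006 − 11.3259 = -3.23 °C.

-3.23 °C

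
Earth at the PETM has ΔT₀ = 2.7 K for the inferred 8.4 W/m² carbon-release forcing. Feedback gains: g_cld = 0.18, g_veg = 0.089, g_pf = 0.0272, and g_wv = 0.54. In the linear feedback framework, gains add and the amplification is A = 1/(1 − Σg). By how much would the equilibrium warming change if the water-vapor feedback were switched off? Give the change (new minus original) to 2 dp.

-12.65 K

Original: g = 0.8362, ΔT = 2.7/(1−0.8362) = 16.4835 K.
Without water-vapor: g' = 0.2962, ΔT' = 2.7/(1−0.2962) = 3.8363 K.
Change = 3.8363 − 16.4835 = -12.65 K.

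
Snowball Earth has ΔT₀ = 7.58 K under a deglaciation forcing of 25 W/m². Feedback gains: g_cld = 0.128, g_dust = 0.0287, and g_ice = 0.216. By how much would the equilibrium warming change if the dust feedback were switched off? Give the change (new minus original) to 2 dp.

Original: g = 0.3727, ΔT = 7.58/(1−0.3727) = 12.0835 K.
Without dust: g' = 0.344, ΔT' = 7.58/(1−0.344) = 11.5549 K.
Change = 11.5549 − 12.0835 = -0.53 K.

-0.53 K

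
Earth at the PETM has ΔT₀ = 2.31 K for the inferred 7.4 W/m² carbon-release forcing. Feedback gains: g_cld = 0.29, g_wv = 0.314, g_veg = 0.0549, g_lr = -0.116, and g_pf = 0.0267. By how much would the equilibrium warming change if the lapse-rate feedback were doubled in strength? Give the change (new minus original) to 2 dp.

Original: g = 0.5696, ΔT = 2.31/(1−0.5696) = 5.3671 K.
With doubled lapse-rate: g' = 0.4536, ΔT' = 2.31/(1−0.4536) = 4.2277 K.
Change = 4.2277 − 5.3671 = -1.14 K.

-1.14 K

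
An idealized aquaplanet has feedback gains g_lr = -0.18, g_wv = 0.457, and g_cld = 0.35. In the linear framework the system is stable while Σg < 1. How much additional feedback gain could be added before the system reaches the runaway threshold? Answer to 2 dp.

0.37

Current total gain = -0.18 + 0.457 + 0.35 = 0.627.
Margin to runaway = 1 − 0.627 = 0.37.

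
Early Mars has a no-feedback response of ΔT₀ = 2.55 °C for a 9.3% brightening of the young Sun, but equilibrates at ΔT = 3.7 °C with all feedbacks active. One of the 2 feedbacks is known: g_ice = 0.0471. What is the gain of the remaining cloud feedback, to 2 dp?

0.26

Amplification A = ΔT/ΔT₀ = 3.7/2.55 = 1.451.
Total gain g = 1 − 1/A = 1 − 1/1.451 = 0.3108.
The known gain is 0.0471.
g_cld = 0.3108 − 0.0471 = 0.26.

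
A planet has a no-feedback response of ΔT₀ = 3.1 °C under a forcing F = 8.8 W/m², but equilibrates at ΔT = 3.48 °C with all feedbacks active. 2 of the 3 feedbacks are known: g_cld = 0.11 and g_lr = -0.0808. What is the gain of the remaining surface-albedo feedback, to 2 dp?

0.08

Amplification A = ΔT/ΔT₀ = 3.48/3.1 = 1.123.
Total gain g = 1 − 1/A = 1 − 1/1.123 = 0.1095.
Known gains sum to 0.11 − 0.0808 = 0.0292.
g_alb = 0.1095 − 0.0292 = 0.08.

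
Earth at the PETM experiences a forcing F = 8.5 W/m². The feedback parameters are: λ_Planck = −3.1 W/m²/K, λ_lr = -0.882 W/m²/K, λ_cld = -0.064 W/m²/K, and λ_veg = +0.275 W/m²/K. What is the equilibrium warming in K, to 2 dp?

2.25 K

Net feedback parameter λ = (−3.1) + (-0.882) + (-0.064) + (+0.275) = -3.771 W/m²/K.
ΔT = −F/λ = −8.5/(-3.771) = 2.25 K.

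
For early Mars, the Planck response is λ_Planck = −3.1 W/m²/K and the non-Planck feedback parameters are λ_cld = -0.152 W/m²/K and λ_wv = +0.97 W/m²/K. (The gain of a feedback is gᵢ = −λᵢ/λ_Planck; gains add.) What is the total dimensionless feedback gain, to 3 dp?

0.264

Convert to gains: g_cld = -0.152/3.1 = -0.04903; g_wv = 0.97/3.1 = 0.3129.
Total gain g = 0.26387.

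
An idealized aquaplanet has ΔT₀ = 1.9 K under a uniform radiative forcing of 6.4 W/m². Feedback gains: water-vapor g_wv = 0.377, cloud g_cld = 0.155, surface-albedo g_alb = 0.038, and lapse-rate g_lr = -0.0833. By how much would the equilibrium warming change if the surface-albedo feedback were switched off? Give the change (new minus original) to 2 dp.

-0.26 K

Original: g = 0.4867, ΔT = 1.9/(1−0.4867) = 3.7015 K.
Without surface-albedo: g' = 0.4487, ΔT' = 1.9/(1−0.4487) = 3.4464 K.
Change = 3.4464 − 3.7015 = -0.26 K.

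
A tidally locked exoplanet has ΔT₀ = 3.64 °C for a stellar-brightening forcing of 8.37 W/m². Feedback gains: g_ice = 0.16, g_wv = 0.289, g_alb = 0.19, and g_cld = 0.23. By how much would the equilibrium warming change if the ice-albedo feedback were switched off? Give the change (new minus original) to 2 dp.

Original: g = 0.869, ΔT = 3.64/(1−0.869) = 27.7863 °C.
Without ice-albedo: g' = 0.709, ΔT' = 3.64/(1−0.709) = 12.5086 °C.
Change = 12.5086 − 27.7863 = -15.28 °C.

-15.28 °C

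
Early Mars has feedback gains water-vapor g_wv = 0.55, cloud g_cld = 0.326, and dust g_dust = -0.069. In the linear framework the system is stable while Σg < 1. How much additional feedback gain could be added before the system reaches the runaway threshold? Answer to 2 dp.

0.19

Current total gain = 0.55 + 0.326 − 0.069 = 0.807.
Margin to runaway = 1 − 0.807 = 0.19.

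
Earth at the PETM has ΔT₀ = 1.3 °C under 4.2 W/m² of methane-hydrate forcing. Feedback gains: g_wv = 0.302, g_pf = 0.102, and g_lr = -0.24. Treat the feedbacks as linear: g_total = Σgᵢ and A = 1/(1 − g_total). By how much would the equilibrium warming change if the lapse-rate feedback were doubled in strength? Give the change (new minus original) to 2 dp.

-0.35 °C

Original: g = 0.164, ΔT = 1.3/(1−0.164) = 1.5550 °C.
With doubled lapse-rate: g' = -0.076, ΔT' = 1.3/(1+0.076) = 1.2082 °C.
Change = 1.2082 − 1.5550 = -0.35 °C.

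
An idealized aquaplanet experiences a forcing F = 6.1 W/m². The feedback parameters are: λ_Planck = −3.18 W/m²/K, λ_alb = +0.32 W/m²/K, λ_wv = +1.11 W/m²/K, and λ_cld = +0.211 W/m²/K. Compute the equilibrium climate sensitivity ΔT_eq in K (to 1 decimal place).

4.0 K

Net feedback parameter λ = (−3.18) + (+0.32) + (+1.11) + (+0.211) = -1.539 W/m²/K.
ΔT = −F/λ = −6.1/(-1.539) = 4.0 K.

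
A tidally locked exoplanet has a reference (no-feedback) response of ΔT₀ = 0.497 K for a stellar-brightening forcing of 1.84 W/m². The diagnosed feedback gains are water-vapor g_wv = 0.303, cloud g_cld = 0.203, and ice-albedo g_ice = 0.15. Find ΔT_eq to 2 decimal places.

1.44 K

Total gain g = 0.303 + 0.203 + 0.15 = 0.656.
Amplification A = 1/(1 − 0.656) = 2.907.
ΔT = 0.497 × 2.907 = 1.44 K.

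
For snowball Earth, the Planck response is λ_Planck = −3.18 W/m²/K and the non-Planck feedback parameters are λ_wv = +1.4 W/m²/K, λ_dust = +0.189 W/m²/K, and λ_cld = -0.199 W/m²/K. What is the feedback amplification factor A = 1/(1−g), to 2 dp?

1.78

Convert to gains: g_wv = 1.4/3.18 = 0.4403; g_dust = 0.189/3.18 = 0.05943; g_cld = -0.199/3.18 = -0.06258.
Total gain g = 0.43715.
A = 1/(1 − 0.43715) = 1.78.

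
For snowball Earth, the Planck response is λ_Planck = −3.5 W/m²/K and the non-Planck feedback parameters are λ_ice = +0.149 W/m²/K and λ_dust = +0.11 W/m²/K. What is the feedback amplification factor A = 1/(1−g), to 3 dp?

1.080

Convert to gains: g_ice = 0.149/3.5 = 0.04257; g_dust = 0.11/3.5 = 0.03143.
Total gain g = 0.074.
A = 1/(1 − 0.074) = 1.080.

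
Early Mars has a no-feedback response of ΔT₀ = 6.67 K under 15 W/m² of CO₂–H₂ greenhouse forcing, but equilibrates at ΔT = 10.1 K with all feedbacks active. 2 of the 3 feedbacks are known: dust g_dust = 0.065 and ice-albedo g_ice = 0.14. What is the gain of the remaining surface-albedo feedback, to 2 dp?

0.13

Amplification A = ΔT/ΔT₀ = 10.1/6.67 = 1.514.
Total gain g = 1 − 1/A = 1 − 1/1.514 = 0.3395.
Known gains sum to 0.065 + 0.14 = 0.205.
g_alb = 0.3395 − 0.205 = 0.13.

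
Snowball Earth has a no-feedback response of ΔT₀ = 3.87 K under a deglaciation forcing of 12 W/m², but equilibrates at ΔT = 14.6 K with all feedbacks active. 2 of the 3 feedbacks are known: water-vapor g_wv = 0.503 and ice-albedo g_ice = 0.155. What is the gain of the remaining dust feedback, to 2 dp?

Amplification A = ΔT/ΔT₀ = 14.6/3.87 = 3.773.
Total gain g = 1 − 1/A = 1 − 1/3.773 = 0.735.
Known gains sum to 0.503 + 0.155 = 0.658.
g_dust = 0.735 − 0.658 = 0.08.

0.08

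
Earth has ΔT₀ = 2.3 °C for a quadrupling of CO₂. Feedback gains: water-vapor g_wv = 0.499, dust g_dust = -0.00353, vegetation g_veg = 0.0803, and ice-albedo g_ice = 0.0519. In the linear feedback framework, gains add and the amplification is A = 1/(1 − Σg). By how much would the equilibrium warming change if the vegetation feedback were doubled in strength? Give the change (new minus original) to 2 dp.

Original: g = 0.62767, ΔT = 2.3/(1−0.62767) = 6.1773 °C.
With doubled vegetation: g' = 0.70797, ΔT' = 2.3/(1−0.70797) = 7.8759 °C.
Change = 7.8759 − 6.1773 = 1.70 °C.

1.70 °C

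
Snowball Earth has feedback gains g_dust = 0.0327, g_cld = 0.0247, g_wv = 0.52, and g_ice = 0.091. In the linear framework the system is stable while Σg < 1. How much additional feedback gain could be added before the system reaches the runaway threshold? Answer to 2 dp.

0.33

Current total gain = 0.0327 + 0.0247 + 0.52 + 0.091 = 0.6684.
Margin to runaway = 1 − 0.6684 = 0.33.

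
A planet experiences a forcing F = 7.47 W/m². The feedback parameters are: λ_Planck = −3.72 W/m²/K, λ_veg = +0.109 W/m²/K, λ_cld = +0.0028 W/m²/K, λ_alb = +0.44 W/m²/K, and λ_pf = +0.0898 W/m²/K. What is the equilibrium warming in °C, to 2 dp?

2.43 °C

Net feedback parameter λ = (−3.72) + (+0.109) + (+0.0028) + (+0.44) + (+0.0898) = -3.0784 W/m²/K.
ΔT = −F/λ = −7.47/(-3.0784) = 2.43 °C.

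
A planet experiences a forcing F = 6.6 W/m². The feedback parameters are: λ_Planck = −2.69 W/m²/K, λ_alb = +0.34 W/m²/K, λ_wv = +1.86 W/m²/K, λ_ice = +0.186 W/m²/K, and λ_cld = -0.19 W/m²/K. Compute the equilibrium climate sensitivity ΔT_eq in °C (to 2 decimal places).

13.36 °C

Net feedback parameter λ = (−2.69) + (+0.34) + (+1.86) + (+0.186) + (-0.19) = -0.494 W/m²/K.
ΔT = −F/λ = −6.6/(-0.494) = 13.36 °C.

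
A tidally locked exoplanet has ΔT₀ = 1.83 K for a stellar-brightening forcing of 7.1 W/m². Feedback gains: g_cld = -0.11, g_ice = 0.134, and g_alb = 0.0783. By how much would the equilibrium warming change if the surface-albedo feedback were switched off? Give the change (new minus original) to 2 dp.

-0.16 K

Original: g = 0.1023, ΔT = 1.83/(1−0.1023) = 2.0385 K.
Without surface-albedo: g' = 0.024, ΔT' = 1.83/(1−0.024) = 1.8750 K.
Change = 1.8750 − 2.0385 = -0.16 K.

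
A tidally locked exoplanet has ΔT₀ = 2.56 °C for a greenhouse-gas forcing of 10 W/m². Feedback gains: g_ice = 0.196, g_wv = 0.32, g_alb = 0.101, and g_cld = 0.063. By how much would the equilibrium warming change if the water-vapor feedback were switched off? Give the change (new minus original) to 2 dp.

Original: g = 0.68, ΔT = 2.56/(1−0.68) = 8.0000 °C.
Without water-vapor: g' = 0.36, ΔT' = 2.56/(1−0.36) = 4.0000 °C.
Change = 4.0000 − 8.0000 = -4.00 °C.

-4.00 °C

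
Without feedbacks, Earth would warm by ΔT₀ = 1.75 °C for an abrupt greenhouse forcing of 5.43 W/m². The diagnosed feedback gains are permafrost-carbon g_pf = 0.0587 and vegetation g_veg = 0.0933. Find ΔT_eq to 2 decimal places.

2.06 °C

Total gain g = 0.0587 + 0.0933 = 0.152.
Amplification A = 1/(1 − 0.152) = 1.179.
ΔT = 1.75 × 1.179 = 2.06 °C.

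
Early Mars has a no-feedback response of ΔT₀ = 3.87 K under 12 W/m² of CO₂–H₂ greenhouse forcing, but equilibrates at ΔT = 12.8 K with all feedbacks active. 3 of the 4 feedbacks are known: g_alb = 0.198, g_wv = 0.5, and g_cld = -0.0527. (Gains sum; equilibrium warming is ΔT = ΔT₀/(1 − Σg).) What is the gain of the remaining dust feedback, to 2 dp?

Amplification A = ΔT/ΔT₀ = 12.8/3.87 = 3.307.
Total gain g = 1 − 1/A = 1 − 1/3.307 = 0.6976.
Known gains sum to 0.198 + 0.5 − 0.0527 = 0.6453.
g_dust = 0.6976 − 0.6453 = 0.05.

0.05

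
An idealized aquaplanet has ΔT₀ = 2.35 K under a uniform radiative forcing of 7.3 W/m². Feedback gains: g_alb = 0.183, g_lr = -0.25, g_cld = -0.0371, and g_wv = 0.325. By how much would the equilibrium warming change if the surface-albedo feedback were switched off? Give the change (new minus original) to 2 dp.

-0.57 K

Original: g = 0.2209, ΔT = 2.35/(1−0.2209) = 3.0163 K.
Without surface-albedo: g' = 0.0379, ΔT' = 2.35/(1−0.0379) = 2.4426 K.
Change = 2.4426 − 3.0163 = -0.57 K.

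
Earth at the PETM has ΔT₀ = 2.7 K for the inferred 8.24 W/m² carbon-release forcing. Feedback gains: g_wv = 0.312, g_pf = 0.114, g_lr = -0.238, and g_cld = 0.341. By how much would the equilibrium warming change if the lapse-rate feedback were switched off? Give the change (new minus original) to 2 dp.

5.86 K

Original: g = 0.529, ΔT = 2.7/(1−0.529) = 5.7325 K.
Without lapse-rate: g' = 0.767, ΔT' = 2.7/(1−0.767) = 11.5880 K.
Change = 11.5880 − 5.7325 = 5.86 K.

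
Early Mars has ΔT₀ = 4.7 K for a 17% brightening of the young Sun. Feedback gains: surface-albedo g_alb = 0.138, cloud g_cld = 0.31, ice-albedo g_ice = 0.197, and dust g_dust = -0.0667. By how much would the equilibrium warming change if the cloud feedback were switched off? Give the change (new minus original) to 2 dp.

Original: g = 0.5783, ΔT = 4.7/(1−0.5783) = 11.1454 K.
Without cloud: g' = 0.2683, ΔT' = 4.7/(1−0.2683) = 6.4234 K.
Change = 6.4234 − 11.1454 = -4.72 K.

-4.72 K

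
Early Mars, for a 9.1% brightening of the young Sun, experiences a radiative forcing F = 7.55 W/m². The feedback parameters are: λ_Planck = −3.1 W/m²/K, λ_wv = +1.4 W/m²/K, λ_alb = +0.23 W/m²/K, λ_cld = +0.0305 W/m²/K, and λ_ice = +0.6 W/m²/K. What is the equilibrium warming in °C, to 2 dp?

8.99 °C

Net feedback parameter λ = (−3.1) + (+1.4) + (+0.23) + (+0.0305) + (+0.6) = -0.8395 W/m²/K.
ΔT = −F/λ = −7.55/(-0.8395) = 8.99 °C.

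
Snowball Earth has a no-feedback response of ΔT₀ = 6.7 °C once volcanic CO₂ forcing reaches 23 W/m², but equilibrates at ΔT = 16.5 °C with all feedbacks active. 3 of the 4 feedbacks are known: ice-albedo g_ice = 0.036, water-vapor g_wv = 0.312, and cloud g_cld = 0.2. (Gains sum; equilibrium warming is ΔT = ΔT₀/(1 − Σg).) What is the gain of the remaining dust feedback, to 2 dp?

Amplification A = ΔT/ΔT₀ = 16.5/6.7 = 2.463.
Total gain g = 1 − 1/A = 1 − 1/2.463 = 0.594.
Known gains sum to 0.036 + 0.312 + 0.2 = 0.548.
g_dust = 0.594 − 0.548 = 0.05.

0.05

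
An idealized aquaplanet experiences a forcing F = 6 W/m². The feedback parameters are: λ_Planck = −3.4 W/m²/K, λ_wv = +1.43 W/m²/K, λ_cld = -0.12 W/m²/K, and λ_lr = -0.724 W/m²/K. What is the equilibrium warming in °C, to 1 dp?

2.1 °C

Net feedback parameter λ = (−3.4) + (+1.43) + (-0.12) + (-0.724) = -2.814 W/m²/K.
ΔT = −F/λ = −6/(-2.814) = 2.1 °C.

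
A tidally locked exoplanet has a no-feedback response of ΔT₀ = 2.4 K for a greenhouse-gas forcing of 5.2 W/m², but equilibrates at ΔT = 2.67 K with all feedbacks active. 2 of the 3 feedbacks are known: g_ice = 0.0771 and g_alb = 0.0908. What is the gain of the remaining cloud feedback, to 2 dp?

Amplification A = ΔT/ΔT₀ = 2.67/2.4 = 1.113.
Total gain g = 1 − 1/A = 1 − 1/1.113 = 0.1015.
Known gains sum to 0.0771 + 0.0908 = 0.1679.
g_cld = 0.1015 − 0.1679 = -0.07.

-0.07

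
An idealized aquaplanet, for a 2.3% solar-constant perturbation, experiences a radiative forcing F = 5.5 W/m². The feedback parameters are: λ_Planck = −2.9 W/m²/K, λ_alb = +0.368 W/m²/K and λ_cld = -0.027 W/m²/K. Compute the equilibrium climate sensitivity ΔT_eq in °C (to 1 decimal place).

Net feedback parameter λ = (−2.9) + (+0.368) + (-0.027) = -2.559 W/m²/K.
ΔT = −F/λ = −5.5/(-2.559) = 2.1 °C.

2.1 °C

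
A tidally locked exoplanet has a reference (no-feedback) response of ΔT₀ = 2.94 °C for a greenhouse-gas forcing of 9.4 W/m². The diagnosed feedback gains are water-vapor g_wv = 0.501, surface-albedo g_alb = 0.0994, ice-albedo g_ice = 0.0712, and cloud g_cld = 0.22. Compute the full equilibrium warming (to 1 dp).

Total gain g = 0.501 + 0.0994 + 0.0712 + 0.22 = 0.8916.
Amplification A = 1/(1 − 0.8916) = 9.225.
ΔT = 2.94 × 9.225 = 27.1 °C.

27.1 °C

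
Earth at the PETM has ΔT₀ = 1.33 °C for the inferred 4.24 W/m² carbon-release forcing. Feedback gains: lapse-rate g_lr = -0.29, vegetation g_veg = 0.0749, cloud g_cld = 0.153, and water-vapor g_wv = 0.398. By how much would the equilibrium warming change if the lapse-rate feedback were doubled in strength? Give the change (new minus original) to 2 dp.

Original: g = 0.3359, ΔT = 1.33/(1−0.3359) = 2.0027 °C.
With doubled lapse-rate: g' = 0.0459, ΔT' = 1.33/(1−0.0459) = 1.3940 °C.
Change = 1.3940 − 2.0027 = -0.61 °C.

-0.61 °C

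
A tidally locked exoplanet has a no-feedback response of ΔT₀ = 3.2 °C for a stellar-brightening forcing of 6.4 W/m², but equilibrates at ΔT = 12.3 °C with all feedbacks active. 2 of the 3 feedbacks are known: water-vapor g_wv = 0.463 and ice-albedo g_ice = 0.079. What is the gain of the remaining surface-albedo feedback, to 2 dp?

Amplification A = ΔT/ΔT₀ = 12.3/3.2 = 3.844.
Total gain g = 1 − 1/A = 1 − 1/3.844 = 0.7399.
Known gains sum to 0.463 + 0.079 = 0.542.
g_alb = 0.7399 − 0.542 = 0.20.

0.20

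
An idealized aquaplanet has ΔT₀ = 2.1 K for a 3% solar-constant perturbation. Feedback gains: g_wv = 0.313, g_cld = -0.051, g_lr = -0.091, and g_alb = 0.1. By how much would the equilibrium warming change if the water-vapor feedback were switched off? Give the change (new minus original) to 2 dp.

-0.87 K

Original: g = 0.271, ΔT = 2.1/(1−0.271) = 2.8807 K.
Without water-vapor: g' = -0.042, ΔT' = 2.1/(1+0.042) = 2.0154 K.
Change = 2.0154 − 2.8807 = -0.87 K.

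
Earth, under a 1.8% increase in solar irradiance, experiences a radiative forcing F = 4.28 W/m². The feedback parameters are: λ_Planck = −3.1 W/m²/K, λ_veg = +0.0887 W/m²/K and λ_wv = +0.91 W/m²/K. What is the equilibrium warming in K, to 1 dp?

2.0 K

Net feedback parameter λ = (−3.1) + (+0.0887) + (+0.91) = -2.1013 W/m²/K.
ΔT = −F/λ = −4.28/(-2.1013) = 2.0 K.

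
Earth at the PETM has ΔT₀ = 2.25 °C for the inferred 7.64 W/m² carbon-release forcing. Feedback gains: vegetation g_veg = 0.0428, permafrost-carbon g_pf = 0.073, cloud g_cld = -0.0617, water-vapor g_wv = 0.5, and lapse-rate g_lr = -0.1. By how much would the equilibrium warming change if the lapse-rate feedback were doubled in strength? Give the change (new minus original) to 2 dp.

Original: g = 0.4541, ΔT = 2.25/(1−0.4541) = 4.1216 °C.
With doubled lapse-rate: g' = 0.3541, ΔT' = 2.25/(1−0.3541) = 3.4835 °C.
Change = 3.4835 − 4.1216 = -0.64 °C.

-0.64 °C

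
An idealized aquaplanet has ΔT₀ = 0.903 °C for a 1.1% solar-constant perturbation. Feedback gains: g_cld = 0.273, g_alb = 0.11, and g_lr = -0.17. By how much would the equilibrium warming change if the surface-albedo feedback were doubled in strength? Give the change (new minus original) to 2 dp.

Original: g = 0.213, ΔT = 0.903/(1−0.213) = 1.1474 °C.
With doubled surface-albedo: g' = 0.323, ΔT' = 0.903/(1−0.323) = 1.3338 °C.
Change = 1.3338 − 1.1474 = 0.19 °C.

0.19 °C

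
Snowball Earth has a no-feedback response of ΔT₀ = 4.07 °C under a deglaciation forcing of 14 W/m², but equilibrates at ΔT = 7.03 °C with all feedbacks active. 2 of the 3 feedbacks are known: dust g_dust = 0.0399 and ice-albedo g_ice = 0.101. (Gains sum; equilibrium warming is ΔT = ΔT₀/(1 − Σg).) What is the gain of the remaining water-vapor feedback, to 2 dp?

0.28

Amplification A = ΔT/ΔT₀ = 7.03/4.07 = 1.727.
Total gain g = 1 − 1/A = 1 − 1/1.727 = 0.421.
Known gains sum to 0.0399 + 0.101 = 0.1409.
g_wv = 0.421 − 0.1409 = 0.28.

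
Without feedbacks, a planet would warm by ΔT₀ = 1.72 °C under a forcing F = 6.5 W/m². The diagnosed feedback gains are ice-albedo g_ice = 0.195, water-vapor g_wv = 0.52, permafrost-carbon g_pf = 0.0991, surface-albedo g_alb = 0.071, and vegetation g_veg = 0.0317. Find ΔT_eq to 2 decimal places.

Total gain g = 0.195 + 0.52 + 0.0991 + 0.071 + 0.0317 = 0.9168.
Amplification A = 1/(1 − 0.9168) = 12.02.
ΔT = 1.72 × 12.02 = 20.67 °C.

20.67 °C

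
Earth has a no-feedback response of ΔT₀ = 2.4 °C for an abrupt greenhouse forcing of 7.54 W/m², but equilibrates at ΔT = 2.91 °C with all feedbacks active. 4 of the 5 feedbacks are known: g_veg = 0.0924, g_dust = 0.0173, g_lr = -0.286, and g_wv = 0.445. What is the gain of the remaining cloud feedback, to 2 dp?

Amplification A = ΔT/ΔT₀ = 2.91/2.4 = 1.213.
Total gain g = 1 − 1/A = 1 − 1/1.213 = 0.1756.
Known gains sum to 0.0924 + 0.0173 − 0.286 + 0.445 = 0.2687.
g_cld = 0.1756 − 0.2687 = -0.09.

-0.09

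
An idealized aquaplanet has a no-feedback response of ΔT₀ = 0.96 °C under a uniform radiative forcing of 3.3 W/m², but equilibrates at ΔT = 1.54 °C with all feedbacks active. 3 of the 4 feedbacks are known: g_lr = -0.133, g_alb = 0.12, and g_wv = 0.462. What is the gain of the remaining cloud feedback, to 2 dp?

Amplification A = ΔT/ΔT₀ = 1.54/0.96 = 1.604.
Total gain g = 1 − 1/A = 1 − 1/1.604 = 0.3766.
Known gains sum to -0.133 + 0.12 + 0.462 = 0.449.
g_cld = 0.3766 − 0.449 = -0.07.

-0.07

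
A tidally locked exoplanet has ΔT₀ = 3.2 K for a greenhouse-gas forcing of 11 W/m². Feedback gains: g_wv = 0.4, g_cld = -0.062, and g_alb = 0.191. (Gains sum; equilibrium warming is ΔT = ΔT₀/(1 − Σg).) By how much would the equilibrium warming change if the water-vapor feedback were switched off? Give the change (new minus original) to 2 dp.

-3.12 K

Original: g = 0.529, ΔT = 3.2/(1−0.529) = 6.7941 K.
Without water-vapor: g' = 0.129, ΔT' = 3.2/(1−0.129) = 3.6739 K.
Change = 3.6739 − 6.7941 = -3.12 K.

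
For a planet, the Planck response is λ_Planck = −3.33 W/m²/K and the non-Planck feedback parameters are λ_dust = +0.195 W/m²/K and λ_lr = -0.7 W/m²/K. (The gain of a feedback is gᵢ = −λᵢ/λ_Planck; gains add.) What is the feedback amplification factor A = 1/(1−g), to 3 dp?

0.868

Convert to gains: g_dust = 0.195/3.33 = 0.05856; g_lr = -0.7/3.33 = -0.2102.
Total gain g = -0.15164.
A = 1/(1 + 0.15164) = 0.868.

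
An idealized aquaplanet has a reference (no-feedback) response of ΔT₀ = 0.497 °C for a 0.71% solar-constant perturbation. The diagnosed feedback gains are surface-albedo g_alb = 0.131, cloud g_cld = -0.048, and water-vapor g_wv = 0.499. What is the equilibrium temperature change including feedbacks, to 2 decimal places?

Total gain g = 0.131 − 0.048 + 0.499 = 0.582.
Amplification A = 1/(1 − 0.582) = 2.392.
ΔT = 0.497 × 2.392 = 1.19 °C.

1.19 °C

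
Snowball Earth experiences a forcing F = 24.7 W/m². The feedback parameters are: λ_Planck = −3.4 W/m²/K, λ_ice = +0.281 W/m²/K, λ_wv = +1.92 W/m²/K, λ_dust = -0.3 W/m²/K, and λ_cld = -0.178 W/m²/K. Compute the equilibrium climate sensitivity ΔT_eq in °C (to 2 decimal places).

Net feedback parameter λ = (−3.4) + (+0.281) + (+1.92) + (-0.3) + (-0.178) = -1.677 W/m²/K.
ΔT = −F/λ = −24.7/(-1.677) = 14.73 °C.

14.73 °C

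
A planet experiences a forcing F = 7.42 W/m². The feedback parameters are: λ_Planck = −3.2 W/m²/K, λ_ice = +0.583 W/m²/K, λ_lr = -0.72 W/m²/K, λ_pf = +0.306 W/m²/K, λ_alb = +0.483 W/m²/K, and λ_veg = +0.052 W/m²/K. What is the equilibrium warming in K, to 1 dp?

Net feedback parameter λ = (−3.2) + (+0.583) + (-0.72) + (+0.306) + (+0.483) + (+0.052) = -2.496 W/m²/K.
ΔT = −F/λ = −7.42/(-2.496) = 3.0 K.

3.0 K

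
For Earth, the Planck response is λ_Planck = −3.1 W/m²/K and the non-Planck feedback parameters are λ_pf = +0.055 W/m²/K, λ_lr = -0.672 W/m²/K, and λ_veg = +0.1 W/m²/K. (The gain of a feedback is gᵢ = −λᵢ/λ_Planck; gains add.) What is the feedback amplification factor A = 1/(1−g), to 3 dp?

0.857

Convert to gains: g_pf = 0.055/3.1 = 0.01774; g_lr = -0.672/3.1 = -0.2168; g_veg = 0.1/3.1 = 0.03226.
Total gain g = -0.1668.
A = 1/(1 + 0.1668) = 0.857.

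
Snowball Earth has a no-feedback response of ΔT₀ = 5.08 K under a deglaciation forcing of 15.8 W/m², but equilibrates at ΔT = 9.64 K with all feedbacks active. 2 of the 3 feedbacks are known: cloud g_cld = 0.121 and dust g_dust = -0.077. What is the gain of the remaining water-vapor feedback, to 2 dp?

Amplification A = ΔT/ΔT₀ = 9.64/5.08 = 1.898.
Total gain g = 1 − 1/A = 1 − 1/1.898 = 0.4731.
Known gains sum to 0.121 − 0.077 = 0.044.
g_wv = 0.4731 − 0.044 = 0.43.

0.43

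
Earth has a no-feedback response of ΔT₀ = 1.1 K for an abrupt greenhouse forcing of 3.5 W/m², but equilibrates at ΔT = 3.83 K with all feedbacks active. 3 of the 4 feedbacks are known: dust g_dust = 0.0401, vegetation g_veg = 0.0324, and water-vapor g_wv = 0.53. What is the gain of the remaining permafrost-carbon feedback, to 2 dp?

Amplification A = ΔT/ΔT₀ = 3.83/1.1 = 3.482.
Total gain g = 1 − 1/A = 1 − 1/3.482 = 0.7128.
Known gains sum to 0.0401 + 0.0324 + 0.53 = 0.6025.
g_pf = 0.7128 − 0.6025 = 0.11.

0.11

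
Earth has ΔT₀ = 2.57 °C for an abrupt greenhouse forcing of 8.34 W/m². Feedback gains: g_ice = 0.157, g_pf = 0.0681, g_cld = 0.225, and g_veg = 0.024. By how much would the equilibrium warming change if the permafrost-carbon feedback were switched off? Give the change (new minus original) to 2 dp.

-0.56 °C

Original: g = 0.4741, ΔT = 2.57/(1−0.4741) = 4.8869 °C.
Without permafrost-carbon: g' = 0.406, ΔT' = 2.57/(1−0.406) = 4.3266 °C.
Change = 4.3266 − 4.8869 = -0.56 °C.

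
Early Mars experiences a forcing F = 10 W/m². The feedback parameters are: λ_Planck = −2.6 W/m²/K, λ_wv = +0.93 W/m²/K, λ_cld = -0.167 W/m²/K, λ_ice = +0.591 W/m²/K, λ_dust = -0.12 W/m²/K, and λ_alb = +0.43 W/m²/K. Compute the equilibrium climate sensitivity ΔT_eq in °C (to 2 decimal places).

10.68 °C

Net feedback parameter λ = (−2.6) + (+0.93) + (-0.167) + (+0.591) + (-0.12) + (+0.43) = -0.936 W/m²/K.
ΔT = −F/λ = −10/(-0.936) = 10.68 °C.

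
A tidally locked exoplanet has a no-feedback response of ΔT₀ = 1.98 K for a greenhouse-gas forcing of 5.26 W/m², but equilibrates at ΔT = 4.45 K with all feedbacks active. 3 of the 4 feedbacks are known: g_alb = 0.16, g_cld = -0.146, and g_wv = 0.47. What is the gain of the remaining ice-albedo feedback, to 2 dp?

0.07

Amplification A = ΔT/ΔT₀ = 4.45/1.98 = 2.247.
Total gain g = 1 − 1/A = 1 − 1/2.247 = 0.555.
Known gains sum to 0.16 − 0.146 + 0.47 = 0.484.
g_ice = 0.555 − 0.484 = 0.07.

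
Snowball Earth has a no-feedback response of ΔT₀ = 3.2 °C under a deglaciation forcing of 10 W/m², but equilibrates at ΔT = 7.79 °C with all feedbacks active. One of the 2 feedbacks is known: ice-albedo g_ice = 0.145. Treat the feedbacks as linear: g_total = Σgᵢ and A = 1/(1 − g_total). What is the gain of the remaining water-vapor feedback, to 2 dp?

0.44

Amplification A = ΔT/ΔT₀ = 7.79/3.2 = 2.434.
Total gain g = 1 − 1/A = 1 − 1/2.434 = 0.5892.
The known gain is 0.145.
g_wv = 0.5892 − 0.145 = 0.44.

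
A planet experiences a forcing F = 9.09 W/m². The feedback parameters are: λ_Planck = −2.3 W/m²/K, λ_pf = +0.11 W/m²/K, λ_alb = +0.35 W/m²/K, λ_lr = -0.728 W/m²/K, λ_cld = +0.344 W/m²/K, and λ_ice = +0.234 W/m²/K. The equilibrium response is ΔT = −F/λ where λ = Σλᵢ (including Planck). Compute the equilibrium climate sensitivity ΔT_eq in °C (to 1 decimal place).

4.6 °C

Net feedback parameter λ = (−2.3) + (+0.11) + (+0.35) + (-0.728) + (+0.344) + (+0.234) = -1.99 W/m²/K.
ΔT = −F/λ = −9.09/(-1.99) = 4.6 °C.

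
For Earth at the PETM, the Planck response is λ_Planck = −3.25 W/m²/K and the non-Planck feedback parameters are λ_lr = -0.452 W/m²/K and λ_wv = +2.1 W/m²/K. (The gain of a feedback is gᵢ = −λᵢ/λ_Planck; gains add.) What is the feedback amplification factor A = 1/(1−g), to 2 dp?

2.03

Convert to gains: g_lr = -0.452/3.25 = -0.1391; g_wv = 2.1/3.25 = 0.6462.
Total gain g = 0.5071.
A = 1/(1 − 0.5071) = 2.03.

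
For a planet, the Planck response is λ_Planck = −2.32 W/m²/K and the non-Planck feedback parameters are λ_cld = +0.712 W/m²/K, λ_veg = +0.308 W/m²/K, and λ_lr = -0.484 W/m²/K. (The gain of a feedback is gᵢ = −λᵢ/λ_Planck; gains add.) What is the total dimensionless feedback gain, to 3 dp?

0.231

Convert to gains: g_cld = 0.712/2.32 = 0.3069; g_veg = 0.308/2.32 = 0.1328; g_lr = -0.484/2.32 = -0.2086.
Total gain g = 0.2311.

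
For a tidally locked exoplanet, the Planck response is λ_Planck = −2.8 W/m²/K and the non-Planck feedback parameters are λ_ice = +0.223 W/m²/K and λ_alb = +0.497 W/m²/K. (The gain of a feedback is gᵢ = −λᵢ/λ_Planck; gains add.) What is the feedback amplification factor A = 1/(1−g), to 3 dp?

1.346

Convert to gains: g_ice = 0.223/2.8 = 0.07964; g_alb = 0.497/2.8 = 0.1775.
Total gain g = 0.25714.
A = 1/(1 − 0.25714) = 1.346.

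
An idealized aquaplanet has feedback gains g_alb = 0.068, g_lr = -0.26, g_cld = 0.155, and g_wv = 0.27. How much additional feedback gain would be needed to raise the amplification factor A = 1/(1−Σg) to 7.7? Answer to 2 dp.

0.64

Current total gain = 0.233.
Target gain for A = 7.7: g* = 1 − 1/7.7 = 0.8701.
Additional gain needed = 0.8701 − 0.233 = 0.64.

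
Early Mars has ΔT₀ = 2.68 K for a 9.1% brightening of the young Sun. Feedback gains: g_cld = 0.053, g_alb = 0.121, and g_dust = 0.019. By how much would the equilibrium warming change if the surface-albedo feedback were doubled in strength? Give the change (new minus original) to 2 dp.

0.59 K

Original: g = 0.193, ΔT = 2.68/(1−0.193) = 3.3209 K.
With doubled surface-albedo: g' = 0.314, ΔT' = 2.68/(1−0.314) = 3.9067 K.
Change = 3.9067 − 3.3209 = 0.59 K.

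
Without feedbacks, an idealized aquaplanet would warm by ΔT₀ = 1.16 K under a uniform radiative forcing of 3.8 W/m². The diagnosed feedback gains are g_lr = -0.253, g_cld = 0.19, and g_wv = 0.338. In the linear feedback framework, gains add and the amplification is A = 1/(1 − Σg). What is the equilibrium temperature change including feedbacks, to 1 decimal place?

1.6 K

Total gain g = -0.253 + 0.19 + 0.338 = 0.275.
Amplification A = 1/(1 − 0.275) = 1.379.
ΔT = 1.16 × 1.379 = 1.6 K.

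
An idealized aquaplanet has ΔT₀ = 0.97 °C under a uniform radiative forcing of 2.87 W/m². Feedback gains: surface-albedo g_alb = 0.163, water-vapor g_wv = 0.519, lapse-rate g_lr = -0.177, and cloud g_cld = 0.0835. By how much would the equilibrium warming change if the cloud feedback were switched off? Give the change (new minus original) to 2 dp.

-0.40 °C

Original: g = 0.5885, ΔT = 0.97/(1−0.5885) = 2.3572 °C.
Without cloud: g' = 0.505, ΔT' = 0.97/(1−0.505) = 1.9596 °C.
Change = 1.9596 − 2.3572 = -0.40 °C.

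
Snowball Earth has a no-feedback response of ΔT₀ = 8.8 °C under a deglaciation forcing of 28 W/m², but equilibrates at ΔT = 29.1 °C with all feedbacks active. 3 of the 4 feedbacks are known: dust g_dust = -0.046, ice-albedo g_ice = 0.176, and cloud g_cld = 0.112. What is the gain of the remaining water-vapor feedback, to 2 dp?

Amplification A = ΔT/ΔT₀ = 29.1/8.8 = 3.307.
Total gain g = 1 − 1/A = 1 − 1/3.307 = 0.6976.
Known gains sum to -0.046 + 0.176 + 0.112 = 0.242.
g_wv = 0.6976 − 0.242 = 0.46.

0.46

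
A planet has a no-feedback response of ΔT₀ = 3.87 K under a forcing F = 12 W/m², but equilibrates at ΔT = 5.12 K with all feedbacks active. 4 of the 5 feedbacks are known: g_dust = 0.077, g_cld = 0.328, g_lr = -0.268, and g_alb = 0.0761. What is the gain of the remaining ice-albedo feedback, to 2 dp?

Amplification A = ΔT/ΔT₀ = 5.12/3.87 = 1.323.
Total gain g = 1 − 1/A = 1 − 1/1.323 = 0.2441.
Known gains sum to 0.077 + 0.328 − 0.268 + 0.0761 = 0.2131.
g_ice = 0.2441 − 0.2131 = 0.03.

0.03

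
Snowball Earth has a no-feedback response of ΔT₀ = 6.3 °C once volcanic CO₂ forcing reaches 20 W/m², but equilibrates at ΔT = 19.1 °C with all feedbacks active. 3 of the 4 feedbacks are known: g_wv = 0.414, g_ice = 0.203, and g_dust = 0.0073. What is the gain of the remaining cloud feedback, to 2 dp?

Amplification A = ΔT/ΔT₀ = 19.1/6.3 = 3.032.
Total gain g = 1 − 1/A = 1 − 1/3.032 = 0.6702.
Known gains sum to 0.414 + 0.203 + 0.0073 = 0.6243.
g_cld = 0.6702 − 0.6243 = 0.05.

0.05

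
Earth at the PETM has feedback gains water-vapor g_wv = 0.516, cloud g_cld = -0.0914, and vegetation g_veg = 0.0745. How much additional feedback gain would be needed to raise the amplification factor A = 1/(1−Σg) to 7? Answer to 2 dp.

0.36

Current total gain = 0.4991.
Target gain for A = 7: g* = 1 − 1/7 = 0.8571.
Additional gain needed = 0.8571 − 0.4991 = 0.36.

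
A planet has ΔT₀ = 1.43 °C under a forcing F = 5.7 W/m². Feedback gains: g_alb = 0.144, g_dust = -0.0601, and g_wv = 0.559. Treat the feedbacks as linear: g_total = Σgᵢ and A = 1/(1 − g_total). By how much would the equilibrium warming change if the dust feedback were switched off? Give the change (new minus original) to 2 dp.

Original: g = 0.6429, ΔT = 1.43/(1−0.6429) = 4.0045 °C.
Without dust: g' = 0.703, ΔT' = 1.43/(1−0.703) = 4.8148 °C.
Change = 4.8148 − 4.0045 = 0.81 °C.

0.81 °C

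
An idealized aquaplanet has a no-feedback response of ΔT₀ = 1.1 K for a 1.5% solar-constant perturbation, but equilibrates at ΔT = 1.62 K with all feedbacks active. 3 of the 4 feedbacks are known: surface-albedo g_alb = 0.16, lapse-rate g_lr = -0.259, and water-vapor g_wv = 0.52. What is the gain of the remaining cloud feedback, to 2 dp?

Amplification A = ΔT/ΔT₀ = 1.62/1.1 = 1.473.
Total gain g = 1 − 1/A = 1 − 1/1.473 = 0.3211.
Known gains sum to 0.16 − 0.259 + 0.52 = 0.421.
g_cld = 0.3211 − 0.421 = -0.10.

-0.10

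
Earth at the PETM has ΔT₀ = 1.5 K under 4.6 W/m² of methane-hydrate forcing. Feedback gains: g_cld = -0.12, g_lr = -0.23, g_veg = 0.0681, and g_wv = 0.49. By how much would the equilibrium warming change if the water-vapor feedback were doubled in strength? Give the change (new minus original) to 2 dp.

3.07 K

Original: g = 0.2081, ΔT = 1.5/(1−0.2081) = 1.8942 K.
With doubled water-vapor: g' = 0.6981, ΔT' = 1.5/(1−0.6981) = 4.9685 K.
Change = 4.9685 − 1.8942 = 3.07 K.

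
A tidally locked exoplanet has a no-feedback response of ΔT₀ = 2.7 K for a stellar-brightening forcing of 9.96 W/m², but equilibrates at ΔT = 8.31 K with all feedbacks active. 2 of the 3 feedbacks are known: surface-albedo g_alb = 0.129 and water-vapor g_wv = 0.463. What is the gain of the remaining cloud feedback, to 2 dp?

Amplification A = ΔT/ΔT₀ = 8.31/2.7 = 3.078.
Total gain g = 1 − 1/A = 1 − 1/3.078 = 0.6751.
Known gains sum to 0.129 + 0.463 = 0.592.
g_cld = 0.6751 − 0.592 = 0.08.

0.08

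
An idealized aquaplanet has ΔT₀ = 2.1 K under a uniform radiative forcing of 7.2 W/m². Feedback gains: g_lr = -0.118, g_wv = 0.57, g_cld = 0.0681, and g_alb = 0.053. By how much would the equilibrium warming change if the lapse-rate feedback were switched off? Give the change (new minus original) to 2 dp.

Original: g = 0.5731, ΔT = 2.1/(1−0.5731) = 4.9192 K.
Without lapse-rate: g' = 0.6911, ΔT' = 2.1/(1−0.6911) = 6.7983 K.
Change = 6.7983 − 4.9192 = 1.88 K.

1.88 K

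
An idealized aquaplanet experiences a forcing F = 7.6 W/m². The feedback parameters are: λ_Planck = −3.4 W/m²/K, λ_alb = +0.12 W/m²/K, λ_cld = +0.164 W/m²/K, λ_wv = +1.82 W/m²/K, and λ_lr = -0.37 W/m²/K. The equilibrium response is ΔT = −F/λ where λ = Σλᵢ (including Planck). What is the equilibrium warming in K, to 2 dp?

4.56 K

Net feedback parameter λ = (−3.4) + (+0.12) + (+0.164) + (+1.82) + (-0.37) = -1.666 W/m²/K.
ΔT = −F/λ = −7.6/(-1.666) = 4.56 K.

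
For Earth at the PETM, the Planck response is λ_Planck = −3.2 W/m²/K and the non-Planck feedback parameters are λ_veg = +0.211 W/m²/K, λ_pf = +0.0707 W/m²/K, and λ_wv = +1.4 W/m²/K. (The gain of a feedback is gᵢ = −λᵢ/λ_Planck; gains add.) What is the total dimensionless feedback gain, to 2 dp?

0.53

Convert to gains: g_veg = 0.211/3.2 = 0.06594; g_pf = 0.0707/3.2 = 0.02209; g_wv = 1.4/3.2 = 0.4375.
Total gain g = 0.52553.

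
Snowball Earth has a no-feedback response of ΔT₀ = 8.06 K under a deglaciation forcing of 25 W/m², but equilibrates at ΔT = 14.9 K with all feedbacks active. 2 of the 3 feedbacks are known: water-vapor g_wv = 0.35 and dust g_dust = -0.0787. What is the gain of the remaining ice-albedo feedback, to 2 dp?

0.19

Amplification A = ΔT/ΔT₀ = 14.9/8.06 = 1.849.
Total gain g = 1 − 1/A = 1 − 1/1.849 = 0.4592.
Known gains sum to 0.35 − 0.0787 = 0.2713.
g_ice = 0.4592 − 0.2713 = 0.19.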